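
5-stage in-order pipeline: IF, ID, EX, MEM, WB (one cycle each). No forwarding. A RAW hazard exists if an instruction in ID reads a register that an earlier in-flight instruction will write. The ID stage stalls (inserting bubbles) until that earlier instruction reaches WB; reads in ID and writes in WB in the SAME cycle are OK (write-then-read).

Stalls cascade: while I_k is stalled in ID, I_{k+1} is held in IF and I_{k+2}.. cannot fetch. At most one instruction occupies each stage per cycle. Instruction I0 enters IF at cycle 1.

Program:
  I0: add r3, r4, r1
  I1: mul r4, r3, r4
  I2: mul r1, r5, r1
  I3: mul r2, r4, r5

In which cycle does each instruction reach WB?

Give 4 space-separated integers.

Answer: 5 8 9 11

Derivation:
I0 add r3 <- r4,r1: IF@1 ID@2 stall=0 (-) EX@3 MEM@4 WB@5
I1 mul r4 <- r3,r4: IF@2 ID@3 stall=2 (RAW on I0.r3 (WB@5)) EX@6 MEM@7 WB@8
I2 mul r1 <- r5,r1: IF@3 ID@6 stall=0 (-) EX@7 MEM@8 WB@9
I3 mul r2 <- r4,r5: IF@6 ID@7 stall=1 (RAW on I1.r4 (WB@8)) EX@9 MEM@10 WB@11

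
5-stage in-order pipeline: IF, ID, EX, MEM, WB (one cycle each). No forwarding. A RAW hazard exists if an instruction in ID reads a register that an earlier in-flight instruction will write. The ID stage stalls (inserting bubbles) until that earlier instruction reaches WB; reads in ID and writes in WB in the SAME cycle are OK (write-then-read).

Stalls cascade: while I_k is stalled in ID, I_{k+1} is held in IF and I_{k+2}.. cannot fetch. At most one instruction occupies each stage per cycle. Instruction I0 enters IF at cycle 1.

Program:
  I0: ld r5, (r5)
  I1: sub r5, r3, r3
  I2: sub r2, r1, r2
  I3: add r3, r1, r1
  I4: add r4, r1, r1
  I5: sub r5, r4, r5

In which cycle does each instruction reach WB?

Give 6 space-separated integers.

I0 ld r5 <- r5: IF@1 ID@2 stall=0 (-) EX@3 MEM@4 WB@5
I1 sub r5 <- r3,r3: IF@2 ID@3 stall=0 (-) EX@4 MEM@5 WB@6
I2 sub r2 <- r1,r2: IF@3 ID@4 stall=0 (-) EX@5 MEM@6 WB@7
I3 add r3 <- r1,r1: IF@4 ID@5 stall=0 (-) EX@6 MEM@7 WB@8
I4 add r4 <- r1,r1: IF@5 ID@6 stall=0 (-) EX@7 MEM@8 WB@9
I5 sub r5 <- r4,r5: IF@6 ID@7 stall=2 (RAW on I4.r4 (WB@9)) EX@10 MEM@11 WB@12

Answer: 5 6 7 8 9 12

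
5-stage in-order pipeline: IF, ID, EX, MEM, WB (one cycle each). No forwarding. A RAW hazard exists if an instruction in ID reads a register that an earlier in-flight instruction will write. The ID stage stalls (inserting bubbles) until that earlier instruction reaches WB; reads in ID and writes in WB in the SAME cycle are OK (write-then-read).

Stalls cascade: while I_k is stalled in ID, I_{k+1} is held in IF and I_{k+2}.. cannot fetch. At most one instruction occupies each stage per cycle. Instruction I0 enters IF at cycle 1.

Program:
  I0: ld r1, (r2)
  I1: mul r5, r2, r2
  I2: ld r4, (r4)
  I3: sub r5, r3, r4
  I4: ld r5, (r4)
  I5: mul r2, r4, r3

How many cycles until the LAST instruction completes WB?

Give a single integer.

I0 ld r1 <- r2: IF@1 ID@2 stall=0 (-) EX@3 MEM@4 WB@5
I1 mul r5 <- r2,r2: IF@2 ID@3 stall=0 (-) EX@4 MEM@5 WB@6
I2 ld r4 <- r4: IF@3 ID@4 stall=0 (-) EX@5 MEM@6 WB@7
I3 sub r5 <- r3,r4: IF@4 ID@5 stall=2 (RAW on I2.r4 (WB@7)) EX@8 MEM@9 WB@10
I4 ld r5 <- r4: IF@5 ID@8 stall=0 (-) EX@9 MEM@10 WB@11
I5 mul r2 <- r4,r3: IF@8 ID@9 stall=0 (-) EX@10 MEM@11 WB@12

Answer: 12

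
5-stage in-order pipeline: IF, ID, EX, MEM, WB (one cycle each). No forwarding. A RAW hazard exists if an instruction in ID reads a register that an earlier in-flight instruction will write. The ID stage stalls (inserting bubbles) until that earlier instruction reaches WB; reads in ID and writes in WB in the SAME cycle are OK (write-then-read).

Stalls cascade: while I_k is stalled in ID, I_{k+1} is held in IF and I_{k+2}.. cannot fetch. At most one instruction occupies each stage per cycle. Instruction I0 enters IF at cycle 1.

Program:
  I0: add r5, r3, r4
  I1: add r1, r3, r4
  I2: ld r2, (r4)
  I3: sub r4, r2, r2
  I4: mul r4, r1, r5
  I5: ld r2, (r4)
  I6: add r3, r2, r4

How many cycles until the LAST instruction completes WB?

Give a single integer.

I0 add r5 <- r3,r4: IF@1 ID@2 stall=0 (-) EX@3 MEM@4 WB@5
I1 add r1 <- r3,r4: IF@2 ID@3 stall=0 (-) EX@4 MEM@5 WB@6
I2 ld r2 <- r4: IF@3 ID@4 stall=0 (-) EX@5 MEM@6 WB@7
I3 sub r4 <- r2,r2: IF@4 ID@5 stall=2 (RAW on I2.r2 (WB@7)) EX@8 MEM@9 WB@10
I4 mul r4 <- r1,r5: IF@5 ID@8 stall=0 (-) EX@9 MEM@10 WB@11
I5 ld r2 <- r4: IF@8 ID@9 stall=2 (RAW on I4.r4 (WB@11)) EX@12 MEM@13 WB@14
I6 add r3 <- r2,r4: IF@9 ID@12 stall=2 (RAW on I5.r2 (WB@14)) EX@15 MEM@16 WB@17

Answer: 17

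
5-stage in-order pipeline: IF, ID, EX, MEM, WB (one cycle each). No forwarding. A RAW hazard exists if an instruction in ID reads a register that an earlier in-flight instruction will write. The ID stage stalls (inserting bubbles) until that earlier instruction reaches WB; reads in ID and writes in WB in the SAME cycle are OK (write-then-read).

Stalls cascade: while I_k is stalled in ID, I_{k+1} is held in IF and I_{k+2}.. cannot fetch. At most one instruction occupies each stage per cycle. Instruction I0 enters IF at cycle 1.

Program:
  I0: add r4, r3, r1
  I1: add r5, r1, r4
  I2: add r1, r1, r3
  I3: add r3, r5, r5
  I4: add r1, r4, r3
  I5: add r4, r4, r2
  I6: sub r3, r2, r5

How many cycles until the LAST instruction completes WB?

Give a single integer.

I0 add r4 <- r3,r1: IF@1 ID@2 stall=0 (-) EX@3 MEM@4 WB@5
I1 add r5 <- r1,r4: IF@2 ID@3 stall=2 (RAW on I0.r4 (WB@5)) EX@6 MEM@7 WB@8
I2 add r1 <- r1,r3: IF@3 ID@6 stall=0 (-) EX@7 MEM@8 WB@9
I3 add r3 <- r5,r5: IF@6 ID@7 stall=1 (RAW on I1.r5 (WB@8)) EX@9 MEM@10 WB@11
I4 add r1 <- r4,r3: IF@7 ID@9 stall=2 (RAW on I3.r3 (WB@11)) EX@12 MEM@13 WB@14
I5 add r4 <- r4,r2: IF@9 ID@12 stall=0 (-) EX@13 MEM@14 WB@15
I6 sub r3 <- r2,r5: IF@12 ID@13 stall=0 (-) EX@14 MEM@15 WB@16

Answer: 16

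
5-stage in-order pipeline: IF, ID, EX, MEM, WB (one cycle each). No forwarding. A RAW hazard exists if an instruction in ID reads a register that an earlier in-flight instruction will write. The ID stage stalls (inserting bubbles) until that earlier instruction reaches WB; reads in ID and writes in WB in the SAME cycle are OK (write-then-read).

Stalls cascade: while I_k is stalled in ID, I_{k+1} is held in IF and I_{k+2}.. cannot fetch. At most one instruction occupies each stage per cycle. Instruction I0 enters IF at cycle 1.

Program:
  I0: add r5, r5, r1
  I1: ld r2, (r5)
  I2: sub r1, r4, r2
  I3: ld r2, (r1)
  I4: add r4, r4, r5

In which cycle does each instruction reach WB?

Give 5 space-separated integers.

I0 add r5 <- r5,r1: IF@1 ID@2 stall=0 (-) EX@3 MEM@4 WB@5
I1 ld r2 <- r5: IF@2 ID@3 stall=2 (RAW on I0.r5 (WB@5)) EX@6 MEM@7 WB@8
I2 sub r1 <- r4,r2: IF@3 ID@6 stall=2 (RAW on I1.r2 (WB@8)) EX@9 MEM@10 WB@11
I3 ld r2 <- r1: IF@6 ID@9 stall=2 (RAW on I2.r1 (WB@11)) EX@12 MEM@13 WB@14
I4 add r4 <- r4,r5: IF@9 ID@12 stall=0 (-) EX@13 MEM@14 WB@15

Answer: 5 8 11 14 15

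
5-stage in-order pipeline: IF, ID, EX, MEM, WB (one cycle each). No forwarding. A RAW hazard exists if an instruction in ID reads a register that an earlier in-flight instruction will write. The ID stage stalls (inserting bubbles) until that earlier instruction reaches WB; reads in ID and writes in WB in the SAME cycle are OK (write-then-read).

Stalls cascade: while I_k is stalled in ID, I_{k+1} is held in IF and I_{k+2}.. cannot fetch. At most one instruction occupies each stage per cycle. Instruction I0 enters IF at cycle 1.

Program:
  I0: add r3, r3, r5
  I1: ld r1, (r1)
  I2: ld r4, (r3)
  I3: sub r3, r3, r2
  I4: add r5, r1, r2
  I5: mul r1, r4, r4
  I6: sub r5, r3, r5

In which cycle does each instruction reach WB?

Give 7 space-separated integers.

Answer: 5 6 8 9 10 11 13

Derivation:
I0 add r3 <- r3,r5: IF@1 ID@2 stall=0 (-) EX@3 MEM@4 WB@5
I1 ld r1 <- r1: IF@2 ID@3 stall=0 (-) EX@4 MEM@5 WB@6
I2 ld r4 <- r3: IF@3 ID@4 stall=1 (RAW on I0.r3 (WB@5)) EX@6 MEM@7 WB@8
I3 sub r3 <- r3,r2: IF@4 ID@6 stall=0 (-) EX@7 MEM@8 WB@9
I4 add r5 <- r1,r2: IF@6 ID@7 stall=0 (-) EX@8 MEM@9 WB@10
I5 mul r1 <- r4,r4: IF@7 ID@8 stall=0 (-) EX@9 MEM@10 WB@11
I6 sub r5 <- r3,r5: IF@8 ID@9 stall=1 (RAW on I4.r5 (WB@10)) EX@11 MEM@12 WB@13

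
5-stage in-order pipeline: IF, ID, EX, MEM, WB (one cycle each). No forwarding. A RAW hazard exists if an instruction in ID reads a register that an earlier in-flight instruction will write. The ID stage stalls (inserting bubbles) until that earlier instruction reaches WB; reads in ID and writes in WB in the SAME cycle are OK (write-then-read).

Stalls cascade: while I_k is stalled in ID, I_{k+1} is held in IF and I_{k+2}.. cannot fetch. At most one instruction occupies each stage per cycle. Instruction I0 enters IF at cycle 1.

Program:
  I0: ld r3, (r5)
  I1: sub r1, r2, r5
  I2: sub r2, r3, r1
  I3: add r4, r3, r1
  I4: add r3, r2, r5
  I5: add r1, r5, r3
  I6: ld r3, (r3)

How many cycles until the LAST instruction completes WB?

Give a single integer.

Answer: 16

Derivation:
I0 ld r3 <- r5: IF@1 ID@2 stall=0 (-) EX@3 MEM@4 WB@5
I1 sub r1 <- r2,r5: IF@2 ID@3 stall=0 (-) EX@4 MEM@5 WB@6
I2 sub r2 <- r3,r1: IF@3 ID@4 stall=2 (RAW on I1.r1 (WB@6)) EX@7 MEM@8 WB@9
I3 add r4 <- r3,r1: IF@4 ID@7 stall=0 (-) EX@8 MEM@9 WB@10
I4 add r3 <- r2,r5: IF@7 ID@8 stall=1 (RAW on I2.r2 (WB@9)) EX@10 MEM@11 WB@12
I5 add r1 <- r5,r3: IF@8 ID@10 stall=2 (RAW on I4.r3 (WB@12)) EX@13 MEM@14 WB@15
I6 ld r3 <- r3: IF@10 ID@13 stall=0 (-) EX@14 MEM@15 WB@16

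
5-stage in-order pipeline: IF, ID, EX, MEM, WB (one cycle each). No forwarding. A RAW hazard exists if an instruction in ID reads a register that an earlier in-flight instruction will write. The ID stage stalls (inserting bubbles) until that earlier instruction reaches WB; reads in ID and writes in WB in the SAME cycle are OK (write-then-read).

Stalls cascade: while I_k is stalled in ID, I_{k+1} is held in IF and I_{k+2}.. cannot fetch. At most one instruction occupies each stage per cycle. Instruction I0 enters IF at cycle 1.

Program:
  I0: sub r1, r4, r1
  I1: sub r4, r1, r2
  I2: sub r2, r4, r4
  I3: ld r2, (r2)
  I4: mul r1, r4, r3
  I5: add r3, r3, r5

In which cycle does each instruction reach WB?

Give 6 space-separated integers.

I0 sub r1 <- r4,r1: IF@1 ID@2 stall=0 (-) EX@3 MEM@4 WB@5
I1 sub r4 <- r1,r2: IF@2 ID@3 stall=2 (RAW on I0.r1 (WB@5)) EX@6 MEM@7 WB@8
I2 sub r2 <- r4,r4: IF@3 ID@6 stall=2 (RAW on I1.r4 (WB@8)) EX@9 MEM@10 WB@11
I3 ld r2 <- r2: IF@6 ID@9 stall=2 (RAW on I2.r2 (WB@11)) EX@12 MEM@13 WB@14
I4 mul r1 <- r4,r3: IF@9 ID@12 stall=0 (-) EX@13 MEM@14 WB@15
I5 add r3 <- r3,r5: IF@12 ID@13 stall=0 (-) EX@14 MEM@15 WB@16

Answer: 5 8 11 14 15 16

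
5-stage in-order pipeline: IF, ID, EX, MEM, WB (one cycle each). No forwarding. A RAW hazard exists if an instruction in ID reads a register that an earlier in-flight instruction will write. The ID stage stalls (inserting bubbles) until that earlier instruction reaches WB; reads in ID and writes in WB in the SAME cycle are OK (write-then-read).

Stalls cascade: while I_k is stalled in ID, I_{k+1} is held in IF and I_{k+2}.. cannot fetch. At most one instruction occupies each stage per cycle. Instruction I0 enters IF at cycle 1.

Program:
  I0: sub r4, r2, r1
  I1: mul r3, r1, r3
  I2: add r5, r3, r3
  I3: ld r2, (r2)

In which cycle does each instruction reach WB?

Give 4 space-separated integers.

I0 sub r4 <- r2,r1: IF@1 ID@2 stall=0 (-) EX@3 MEM@4 WB@5
I1 mul r3 <- r1,r3: IF@2 ID@3 stall=0 (-) EX@4 MEM@5 WB@6
I2 add r5 <- r3,r3: IF@3 ID@4 stall=2 (RAW on I1.r3 (WB@6)) EX@7 MEM@8 WB@9
I3 ld r2 <- r2: IF@4 ID@7 stall=0 (-) EX@8 MEM@9 WB@10

Answer: 5 6 9 10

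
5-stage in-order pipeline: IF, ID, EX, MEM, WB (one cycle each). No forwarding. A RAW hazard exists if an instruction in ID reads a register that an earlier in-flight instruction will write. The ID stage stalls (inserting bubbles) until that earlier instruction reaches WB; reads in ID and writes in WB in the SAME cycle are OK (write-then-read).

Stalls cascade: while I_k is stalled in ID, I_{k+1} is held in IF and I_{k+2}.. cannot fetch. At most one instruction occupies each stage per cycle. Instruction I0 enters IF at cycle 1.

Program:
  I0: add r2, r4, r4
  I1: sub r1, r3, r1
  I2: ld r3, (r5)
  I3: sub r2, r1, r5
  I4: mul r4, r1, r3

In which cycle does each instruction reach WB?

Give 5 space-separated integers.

I0 add r2 <- r4,r4: IF@1 ID@2 stall=0 (-) EX@3 MEM@4 WB@5
I1 sub r1 <- r3,r1: IF@2 ID@3 stall=0 (-) EX@4 MEM@5 WB@6
I2 ld r3 <- r5: IF@3 ID@4 stall=0 (-) EX@5 MEM@6 WB@7
I3 sub r2 <- r1,r5: IF@4 ID@5 stall=1 (RAW on I1.r1 (WB@6)) EX@7 MEM@8 WB@9
I4 mul r4 <- r1,r3: IF@5 ID@7 stall=0 (-) EX@8 MEM@9 WB@10

Answer: 5 6 7 9 10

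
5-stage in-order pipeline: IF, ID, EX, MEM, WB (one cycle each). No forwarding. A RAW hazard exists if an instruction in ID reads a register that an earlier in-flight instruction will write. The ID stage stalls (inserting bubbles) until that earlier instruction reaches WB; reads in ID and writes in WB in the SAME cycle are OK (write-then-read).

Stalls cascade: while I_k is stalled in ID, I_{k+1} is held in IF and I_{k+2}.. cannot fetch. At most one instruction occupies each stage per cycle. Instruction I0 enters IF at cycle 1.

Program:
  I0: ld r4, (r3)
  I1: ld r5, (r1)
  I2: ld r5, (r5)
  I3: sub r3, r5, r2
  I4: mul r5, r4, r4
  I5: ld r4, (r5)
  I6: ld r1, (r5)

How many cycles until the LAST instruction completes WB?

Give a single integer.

I0 ld r4 <- r3: IF@1 ID@2 stall=0 (-) EX@3 MEM@4 WB@5
I1 ld r5 <- r1: IF@2 ID@3 stall=0 (-) EX@4 MEM@5 WB@6
I2 ld r5 <- r5: IF@3 ID@4 stall=2 (RAW on I1.r5 (WB@6)) EX@7 MEM@8 WB@9
I3 sub r3 <- r5,r2: IF@4 ID@7 stall=2 (RAW on I2.r5 (WB@9)) EX@10 MEM@11 WB@12
I4 mul r5 <- r4,r4: IF@7 ID@10 stall=0 (-) EX@11 MEM@12 WB@13
I5 ld r4 <- r5: IF@10 ID@11 stall=2 (RAW on I4.r5 (WB@13)) EX@14 MEM@15 WB@16
I6 ld r1 <- r5: IF@11 ID@14 stall=0 (-) EX@15 MEM@16 WB@17

Answer: 17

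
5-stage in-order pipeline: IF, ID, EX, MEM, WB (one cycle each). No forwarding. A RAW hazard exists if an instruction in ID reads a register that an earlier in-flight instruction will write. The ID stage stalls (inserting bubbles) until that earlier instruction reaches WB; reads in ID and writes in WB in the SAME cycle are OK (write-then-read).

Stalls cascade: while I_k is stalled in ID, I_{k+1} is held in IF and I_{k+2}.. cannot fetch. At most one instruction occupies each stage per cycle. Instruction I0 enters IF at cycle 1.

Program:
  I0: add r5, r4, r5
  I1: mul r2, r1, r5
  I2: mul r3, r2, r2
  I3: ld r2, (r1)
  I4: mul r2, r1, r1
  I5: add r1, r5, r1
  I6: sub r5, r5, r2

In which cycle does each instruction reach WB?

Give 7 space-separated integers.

I0 add r5 <- r4,r5: IF@1 ID@2 stall=0 (-) EX@3 MEM@4 WB@5
I1 mul r2 <- r1,r5: IF@2 ID@3 stall=2 (RAW on I0.r5 (WB@5)) EX@6 MEM@7 WB@8
I2 mul r3 <- r2,r2: IF@3 ID@6 stall=2 (RAW on I1.r2 (WB@8)) EX@9 MEM@10 WB@11
I3 ld r2 <- r1: IF@6 ID@9 stall=0 (-) EX@10 MEM@11 WB@12
I4 mul r2 <- r1,r1: IF@9 ID@10 stall=0 (-) EX@11 MEM@12 WB@13
I5 add r1 <- r5,r1: IF@10 ID@11 stall=0 (-) EX@12 MEM@13 WB@14
I6 sub r5 <- r5,r2: IF@11 ID@12 stall=1 (RAW on I4.r2 (WB@13)) EX@14 MEM@15 WB@16

Answer: 5 8 11 12 13 14 16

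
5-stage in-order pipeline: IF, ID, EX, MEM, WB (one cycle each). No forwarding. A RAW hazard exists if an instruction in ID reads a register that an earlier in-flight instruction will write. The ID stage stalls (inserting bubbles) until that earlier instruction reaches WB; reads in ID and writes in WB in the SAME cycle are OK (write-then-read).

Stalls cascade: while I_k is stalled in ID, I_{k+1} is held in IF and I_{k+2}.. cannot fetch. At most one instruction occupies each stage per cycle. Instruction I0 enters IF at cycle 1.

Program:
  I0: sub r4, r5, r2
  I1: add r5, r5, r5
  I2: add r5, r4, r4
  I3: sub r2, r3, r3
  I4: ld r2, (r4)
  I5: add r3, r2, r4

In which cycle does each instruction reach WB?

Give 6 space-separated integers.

Answer: 5 6 8 9 10 13

Derivation:
I0 sub r4 <- r5,r2: IF@1 ID@2 stall=0 (-) EX@3 MEM@4 WB@5
I1 add r5 <- r5,r5: IF@2 ID@3 stall=0 (-) EX@4 MEM@5 WB@6
I2 add r5 <- r4,r4: IF@3 ID@4 stall=1 (RAW on I0.r4 (WB@5)) EX@6 MEM@7 WB@8
I3 sub r2 <- r3,r3: IF@4 ID@6 stall=0 (-) EX@7 MEM@8 WB@9
I4 ld r2 <- r4: IF@6 ID@7 stall=0 (-) EX@8 MEM@9 WB@10
I5 add r3 <- r2,r4: IF@7 ID@8 stall=2 (RAW on I4.r2 (WB@10)) EX@11 MEM@12 WB@13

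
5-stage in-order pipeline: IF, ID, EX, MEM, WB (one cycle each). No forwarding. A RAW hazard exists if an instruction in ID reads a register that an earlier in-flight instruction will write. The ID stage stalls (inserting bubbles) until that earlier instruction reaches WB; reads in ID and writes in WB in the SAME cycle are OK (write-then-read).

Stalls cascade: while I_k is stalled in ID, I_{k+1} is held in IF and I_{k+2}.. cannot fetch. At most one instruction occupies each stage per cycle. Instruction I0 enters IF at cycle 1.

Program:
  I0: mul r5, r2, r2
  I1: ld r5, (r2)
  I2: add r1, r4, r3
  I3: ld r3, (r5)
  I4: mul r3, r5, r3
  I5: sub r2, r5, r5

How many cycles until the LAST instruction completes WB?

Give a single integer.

I0 mul r5 <- r2,r2: IF@1 ID@2 stall=0 (-) EX@3 MEM@4 WB@5
I1 ld r5 <- r2: IF@2 ID@3 stall=0 (-) EX@4 MEM@5 WB@6
I2 add r1 <- r4,r3: IF@3 ID@4 stall=0 (-) EX@5 MEM@6 WB@7
I3 ld r3 <- r5: IF@4 ID@5 stall=1 (RAW on I1.r5 (WB@6)) EX@7 MEM@8 WB@9
I4 mul r3 <- r5,r3: IF@5 ID@7 stall=2 (RAW on I3.r3 (WB@9)) EX@10 MEM@11 WB@12
I5 sub r2 <- r5,r5: IF@7 ID@10 stall=0 (-) EX@11 MEM@12 WB@13

Answer: 13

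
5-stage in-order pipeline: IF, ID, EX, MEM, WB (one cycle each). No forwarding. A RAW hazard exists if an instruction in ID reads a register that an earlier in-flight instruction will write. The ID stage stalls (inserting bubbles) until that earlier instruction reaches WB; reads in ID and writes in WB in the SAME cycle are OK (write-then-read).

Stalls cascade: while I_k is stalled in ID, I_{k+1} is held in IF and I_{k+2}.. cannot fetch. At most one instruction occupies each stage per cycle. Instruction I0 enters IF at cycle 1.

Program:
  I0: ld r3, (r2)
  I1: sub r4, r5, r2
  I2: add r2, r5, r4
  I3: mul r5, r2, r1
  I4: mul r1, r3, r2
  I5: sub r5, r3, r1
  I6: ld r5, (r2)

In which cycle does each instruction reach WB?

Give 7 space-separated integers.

Answer: 5 6 9 12 13 16 17

Derivation:
I0 ld r3 <- r2: IF@1 ID@2 stall=0 (-) EX@3 MEM@4 WB@5
I1 sub r4 <- r5,r2: IF@2 ID@3 stall=0 (-) EX@4 MEM@5 WB@6
I2 add r2 <- r5,r4: IF@3 ID@4 stall=2 (RAW on I1.r4 (WB@6)) EX@7 MEM@8 WB@9
I3 mul r5 <- r2,r1: IF@4 ID@7 stall=2 (RAW on I2.r2 (WB@9)) EX@10 MEM@11 WB@12
I4 mul r1 <- r3,r2: IF@7 ID@10 stall=0 (-) EX@11 MEM@12 WB@13
I5 sub r5 <- r3,r1: IF@10 ID@11 stall=2 (RAW on I4.r1 (WB@13)) EX@14 MEM@15 WB@16
I6 ld r5 <- r2: IF@11 ID@14 stall=0 (-) EX@15 MEM@16 WB@17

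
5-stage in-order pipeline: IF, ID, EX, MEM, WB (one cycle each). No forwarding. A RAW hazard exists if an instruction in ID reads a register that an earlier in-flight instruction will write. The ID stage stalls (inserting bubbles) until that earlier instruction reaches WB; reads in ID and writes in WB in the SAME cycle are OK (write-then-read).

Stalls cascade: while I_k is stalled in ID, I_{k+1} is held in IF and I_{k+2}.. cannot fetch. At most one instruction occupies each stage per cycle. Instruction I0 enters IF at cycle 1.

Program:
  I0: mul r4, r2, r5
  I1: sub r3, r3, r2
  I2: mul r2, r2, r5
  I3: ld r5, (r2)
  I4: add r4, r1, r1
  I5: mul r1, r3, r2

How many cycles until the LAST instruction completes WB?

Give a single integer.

I0 mul r4 <- r2,r5: IF@1 ID@2 stall=0 (-) EX@3 MEM@4 WB@5
I1 sub r3 <- r3,r2: IF@2 ID@3 stall=0 (-) EX@4 MEM@5 WB@6
I2 mul r2 <- r2,r5: IF@3 ID@4 stall=0 (-) EX@5 MEM@6 WB@7
I3 ld r5 <- r2: IF@4 ID@5 stall=2 (RAW on I2.r2 (WB@7)) EX@8 MEM@9 WB@10
I4 add r4 <- r1,r1: IF@5 ID@8 stall=0 (-) EX@9 MEM@10 WB@11
I5 mul r1 <- r3,r2: IF@8 ID@9 stall=0 (-) EX@10 MEM@11 WB@12

Answer: 12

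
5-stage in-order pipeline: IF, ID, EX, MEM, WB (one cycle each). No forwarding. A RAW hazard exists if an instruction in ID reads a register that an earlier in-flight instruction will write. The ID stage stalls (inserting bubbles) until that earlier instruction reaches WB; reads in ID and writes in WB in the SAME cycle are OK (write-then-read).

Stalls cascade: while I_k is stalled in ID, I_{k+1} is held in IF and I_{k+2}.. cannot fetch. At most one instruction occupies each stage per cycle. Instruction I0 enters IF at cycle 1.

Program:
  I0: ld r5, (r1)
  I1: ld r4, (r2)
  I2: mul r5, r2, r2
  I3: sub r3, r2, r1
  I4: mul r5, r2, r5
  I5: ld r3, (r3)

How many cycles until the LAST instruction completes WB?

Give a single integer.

Answer: 11

Derivation:
I0 ld r5 <- r1: IF@1 ID@2 stall=0 (-) EX@3 MEM@4 WB@5
I1 ld r4 <- r2: IF@2 ID@3 stall=0 (-) EX@4 MEM@5 WB@6
I2 mul r5 <- r2,r2: IF@3 ID@4 stall=0 (-) EX@5 MEM@6 WB@7
I3 sub r3 <- r2,r1: IF@4 ID@5 stall=0 (-) EX@6 MEM@7 WB@8
I4 mul r5 <- r2,r5: IF@5 ID@6 stall=1 (RAW on I2.r5 (WB@7)) EX@8 MEM@9 WB@10
I5 ld r3 <- r3: IF@6 ID@8 stall=0 (-) EX@9 MEM@10 WB@11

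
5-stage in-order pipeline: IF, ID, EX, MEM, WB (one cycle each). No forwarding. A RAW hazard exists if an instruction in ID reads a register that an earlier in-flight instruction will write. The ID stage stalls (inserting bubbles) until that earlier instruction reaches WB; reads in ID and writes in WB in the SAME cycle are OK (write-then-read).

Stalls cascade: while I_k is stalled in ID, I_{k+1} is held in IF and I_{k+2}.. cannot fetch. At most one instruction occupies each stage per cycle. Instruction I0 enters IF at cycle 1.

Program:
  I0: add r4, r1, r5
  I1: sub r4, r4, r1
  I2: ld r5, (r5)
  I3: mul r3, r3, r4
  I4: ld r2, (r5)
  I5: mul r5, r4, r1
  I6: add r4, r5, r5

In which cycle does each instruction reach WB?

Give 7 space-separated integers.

I0 add r4 <- r1,r5: IF@1 ID@2 stall=0 (-) EX@3 MEM@4 WB@5
I1 sub r4 <- r4,r1: IF@2 ID@3 stall=2 (RAW on I0.r4 (WB@5)) EX@6 MEM@7 WB@8
I2 ld r5 <- r5: IF@3 ID@6 stall=0 (-) EX@7 MEM@8 WB@9
I3 mul r3 <- r3,r4: IF@6 ID@7 stall=1 (RAW on I1.r4 (WB@8)) EX@9 MEM@10 WB@11
I4 ld r2 <- r5: IF@7 ID@9 stall=0 (-) EX@10 MEM@11 WB@12
I5 mul r5 <- r4,r1: IF@9 ID@10 stall=0 (-) EX@11 MEM@12 WB@13
I6 add r4 <- r5,r5: IF@10 ID@11 stall=2 (RAW on I5.r5 (WB@13)) EX@14 MEM@15 WB@16

Answer: 5 8 9 11 12 13 16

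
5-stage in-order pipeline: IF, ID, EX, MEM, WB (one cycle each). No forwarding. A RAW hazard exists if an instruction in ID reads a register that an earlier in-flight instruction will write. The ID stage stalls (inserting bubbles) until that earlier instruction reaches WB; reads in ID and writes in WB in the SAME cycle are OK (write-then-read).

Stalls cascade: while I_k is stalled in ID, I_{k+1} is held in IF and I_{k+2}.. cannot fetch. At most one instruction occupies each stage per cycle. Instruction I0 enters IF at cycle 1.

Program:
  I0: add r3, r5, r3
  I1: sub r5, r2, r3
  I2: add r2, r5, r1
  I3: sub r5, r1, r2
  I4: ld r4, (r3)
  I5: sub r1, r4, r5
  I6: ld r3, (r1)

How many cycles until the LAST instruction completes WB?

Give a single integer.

Answer: 21

Derivation:
I0 add r3 <- r5,r3: IF@1 ID@2 stall=0 (-) EX@3 MEM@4 WB@5
I1 sub r5 <- r2,r3: IF@2 ID@3 stall=2 (RAW on I0.r3 (WB@5)) EX@6 MEM@7 WB@8
I2 add r2 <- r5,r1: IF@3 ID@6 stall=2 (RAW on I1.r5 (WB@8)) EX@9 MEM@10 WB@11
I3 sub r5 <- r1,r2: IF@6 ID@9 stall=2 (RAW on I2.r2 (WB@11)) EX@12 MEM@13 WB@14
I4 ld r4 <- r3: IF@9 ID@12 stall=0 (-) EX@13 MEM@14 WB@15
I5 sub r1 <- r4,r5: IF@12 ID@13 stall=2 (RAW on I4.r4 (WB@15)) EX@16 MEM@17 WB@18
I6 ld r3 <- r1: IF@13 ID@16 stall=2 (RAW on I5.r1 (WB@18)) EX@19 MEM@20 WB@21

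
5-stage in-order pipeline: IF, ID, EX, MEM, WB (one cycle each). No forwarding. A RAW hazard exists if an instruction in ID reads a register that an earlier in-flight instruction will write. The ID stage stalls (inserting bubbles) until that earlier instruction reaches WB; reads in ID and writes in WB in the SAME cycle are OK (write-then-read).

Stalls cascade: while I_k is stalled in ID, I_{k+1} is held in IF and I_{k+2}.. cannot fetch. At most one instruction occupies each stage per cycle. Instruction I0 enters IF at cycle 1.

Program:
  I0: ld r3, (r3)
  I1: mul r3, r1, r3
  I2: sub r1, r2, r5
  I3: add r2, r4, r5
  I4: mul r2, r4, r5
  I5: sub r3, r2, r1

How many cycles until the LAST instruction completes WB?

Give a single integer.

Answer: 14

Derivation:
I0 ld r3 <- r3: IF@1 ID@2 stall=0 (-) EX@3 MEM@4 WB@5
I1 mul r3 <- r1,r3: IF@2 ID@3 stall=2 (RAW on I0.r3 (WB@5)) EX@6 MEM@7 WB@8
I2 sub r1 <- r2,r5: IF@3 ID@6 stall=0 (-) EX@7 MEM@8 WB@9
I3 add r2 <- r4,r5: IF@6 ID@7 stall=0 (-) EX@8 MEM@9 WB@10
I4 mul r2 <- r4,r5: IF@7 ID@8 stall=0 (-) EX@9 MEM@10 WB@11
I5 sub r3 <- r2,r1: IF@8 ID@9 stall=2 (RAW on I4.r2 (WB@11)) EX@12 MEM@13 WB@14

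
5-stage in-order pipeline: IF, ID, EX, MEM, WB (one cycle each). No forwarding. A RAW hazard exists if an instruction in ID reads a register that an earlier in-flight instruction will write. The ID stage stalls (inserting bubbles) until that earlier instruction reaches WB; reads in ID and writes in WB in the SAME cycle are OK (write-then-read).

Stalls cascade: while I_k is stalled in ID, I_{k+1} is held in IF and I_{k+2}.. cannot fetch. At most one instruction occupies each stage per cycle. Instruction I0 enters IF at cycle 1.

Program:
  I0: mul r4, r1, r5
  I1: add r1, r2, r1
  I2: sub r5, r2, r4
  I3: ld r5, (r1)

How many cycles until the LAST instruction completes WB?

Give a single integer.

Answer: 9

Derivation:
I0 mul r4 <- r1,r5: IF@1 ID@2 stall=0 (-) EX@3 MEM@4 WB@5
I1 add r1 <- r2,r1: IF@2 ID@3 stall=0 (-) EX@4 MEM@5 WB@6
I2 sub r5 <- r2,r4: IF@3 ID@4 stall=1 (RAW on I0.r4 (WB@5)) EX@6 MEM@7 WB@8
I3 ld r5 <- r1: IF@4 ID@6 stall=0 (-) EX@7 MEM@8 WB@9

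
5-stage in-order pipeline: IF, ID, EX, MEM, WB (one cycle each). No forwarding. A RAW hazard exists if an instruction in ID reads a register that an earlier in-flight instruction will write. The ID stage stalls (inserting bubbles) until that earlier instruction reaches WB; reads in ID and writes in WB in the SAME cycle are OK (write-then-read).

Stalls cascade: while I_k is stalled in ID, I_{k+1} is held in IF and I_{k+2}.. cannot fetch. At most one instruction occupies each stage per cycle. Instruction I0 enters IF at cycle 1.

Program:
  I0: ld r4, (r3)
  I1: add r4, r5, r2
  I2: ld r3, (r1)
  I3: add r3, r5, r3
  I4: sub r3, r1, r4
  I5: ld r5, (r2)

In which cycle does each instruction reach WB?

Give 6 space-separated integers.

I0 ld r4 <- r3: IF@1 ID@2 stall=0 (-) EX@3 MEM@4 WB@5
I1 add r4 <- r5,r2: IF@2 ID@3 stall=0 (-) EX@4 MEM@5 WB@6
I2 ld r3 <- r1: IF@3 ID@4 stall=0 (-) EX@5 MEM@6 WB@7
I3 add r3 <- r5,r3: IF@4 ID@5 stall=2 (RAW on I2.r3 (WB@7)) EX@8 MEM@9 WB@10
I4 sub r3 <- r1,r4: IF@5 ID@8 stall=0 (-) EX@9 MEM@10 WB@11
I5 ld r5 <- r2: IF@8 ID@9 stall=0 (-) EX@10 MEM@11 WB@12

Answer: 5 6 7 10 11 12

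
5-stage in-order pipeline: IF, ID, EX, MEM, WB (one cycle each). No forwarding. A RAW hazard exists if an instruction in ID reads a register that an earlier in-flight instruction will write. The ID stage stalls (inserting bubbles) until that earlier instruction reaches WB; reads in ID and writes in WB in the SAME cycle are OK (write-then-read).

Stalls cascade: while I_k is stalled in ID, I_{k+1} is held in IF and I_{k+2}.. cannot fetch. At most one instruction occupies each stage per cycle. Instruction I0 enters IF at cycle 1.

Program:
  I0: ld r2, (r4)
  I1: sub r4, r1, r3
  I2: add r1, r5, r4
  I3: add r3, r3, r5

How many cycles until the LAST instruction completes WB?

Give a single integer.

Answer: 10

Derivation:
I0 ld r2 <- r4: IF@1 ID@2 stall=0 (-) EX@3 MEM@4 WB@5
I1 sub r4 <- r1,r3: IF@2 ID@3 stall=0 (-) EX@4 MEM@5 WB@6
I2 add r1 <- r5,r4: IF@3 ID@4 stall=2 (RAW on I1.r4 (WB@6)) EX@7 MEM@8 WB@9
I3 add r3 <- r3,r5: IF@4 ID@7 stall=0 (-) EX@8 MEM@9 WB@10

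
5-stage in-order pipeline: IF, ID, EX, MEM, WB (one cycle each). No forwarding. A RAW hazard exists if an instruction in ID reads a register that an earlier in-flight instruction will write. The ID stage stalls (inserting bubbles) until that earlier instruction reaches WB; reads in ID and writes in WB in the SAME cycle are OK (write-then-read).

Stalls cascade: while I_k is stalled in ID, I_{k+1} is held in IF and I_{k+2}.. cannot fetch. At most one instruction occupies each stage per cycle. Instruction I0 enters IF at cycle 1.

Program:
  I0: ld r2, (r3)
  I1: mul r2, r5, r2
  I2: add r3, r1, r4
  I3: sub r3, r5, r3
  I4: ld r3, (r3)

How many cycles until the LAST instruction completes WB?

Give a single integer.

I0 ld r2 <- r3: IF@1 ID@2 stall=0 (-) EX@3 MEM@4 WB@5
I1 mul r2 <- r5,r2: IF@2 ID@3 stall=2 (RAW on I0.r2 (WB@5)) EX@6 MEM@7 WB@8
I2 add r3 <- r1,r4: IF@3 ID@6 stall=0 (-) EX@7 MEM@8 WB@9
I3 sub r3 <- r5,r3: IF@6 ID@7 stall=2 (RAW on I2.r3 (WB@9)) EX@10 MEM@11 WB@12
I4 ld r3 <- r3: IF@7 ID@10 stall=2 (RAW on I3.r3 (WB@12)) EX@13 MEM@14 WB@15

Answer: 15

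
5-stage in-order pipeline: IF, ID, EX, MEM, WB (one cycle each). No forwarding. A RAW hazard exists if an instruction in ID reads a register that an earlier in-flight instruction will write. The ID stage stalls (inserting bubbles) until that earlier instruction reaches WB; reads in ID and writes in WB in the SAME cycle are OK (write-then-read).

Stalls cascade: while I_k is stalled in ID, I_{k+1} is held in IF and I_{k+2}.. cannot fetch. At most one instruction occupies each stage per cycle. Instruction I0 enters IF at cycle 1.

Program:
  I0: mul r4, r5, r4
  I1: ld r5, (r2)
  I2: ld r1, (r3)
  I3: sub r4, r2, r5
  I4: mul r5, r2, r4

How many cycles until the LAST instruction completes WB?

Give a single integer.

Answer: 12

Derivation:
I0 mul r4 <- r5,r4: IF@1 ID@2 stall=0 (-) EX@3 MEM@4 WB@5
I1 ld r5 <- r2: IF@2 ID@3 stall=0 (-) EX@4 MEM@5 WB@6
I2 ld r1 <- r3: IF@3 ID@4 stall=0 (-) EX@5 MEM@6 WB@7
I3 sub r4 <- r2,r5: IF@4 ID@5 stall=1 (RAW on I1.r5 (WB@6)) EX@7 MEM@8 WB@9
I4 mul r5 <- r2,r4: IF@5 ID@7 stall=2 (RAW on I3.r4 (WB@9)) EX@10 MEM@11 WB@12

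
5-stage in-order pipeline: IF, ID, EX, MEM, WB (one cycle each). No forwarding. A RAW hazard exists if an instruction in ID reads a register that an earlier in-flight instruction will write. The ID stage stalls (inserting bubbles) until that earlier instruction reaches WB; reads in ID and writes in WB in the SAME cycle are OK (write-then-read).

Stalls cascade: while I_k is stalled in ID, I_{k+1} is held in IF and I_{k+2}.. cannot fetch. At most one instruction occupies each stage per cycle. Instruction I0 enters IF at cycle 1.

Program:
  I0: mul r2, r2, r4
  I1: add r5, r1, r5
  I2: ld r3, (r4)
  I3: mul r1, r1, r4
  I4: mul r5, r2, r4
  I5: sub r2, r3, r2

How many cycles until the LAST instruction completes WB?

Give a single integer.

I0 mul r2 <- r2,r4: IF@1 ID@2 stall=0 (-) EX@3 MEM@4 WB@5
I1 add r5 <- r1,r5: IF@2 ID@3 stall=0 (-) EX@4 MEM@5 WB@6
I2 ld r3 <- r4: IF@3 ID@4 stall=0 (-) EX@5 MEM@6 WB@7
I3 mul r1 <- r1,r4: IF@4 ID@5 stall=0 (-) EX@6 MEM@7 WB@8
I4 mul r5 <- r2,r4: IF@5 ID@6 stall=0 (-) EX@7 MEM@8 WB@9
I5 sub r2 <- r3,r2: IF@6 ID@7 stall=0 (-) EX@8 MEM@9 WB@10

Answer: 10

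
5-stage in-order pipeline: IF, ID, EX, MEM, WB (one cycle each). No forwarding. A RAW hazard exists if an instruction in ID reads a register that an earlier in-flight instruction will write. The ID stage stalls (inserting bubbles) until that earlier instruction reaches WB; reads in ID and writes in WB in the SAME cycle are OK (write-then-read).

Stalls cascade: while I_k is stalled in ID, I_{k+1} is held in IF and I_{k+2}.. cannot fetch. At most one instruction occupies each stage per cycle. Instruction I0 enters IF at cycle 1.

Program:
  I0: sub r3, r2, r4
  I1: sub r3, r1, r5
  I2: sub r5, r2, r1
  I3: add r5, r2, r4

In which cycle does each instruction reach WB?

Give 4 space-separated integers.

I0 sub r3 <- r2,r4: IF@1 ID@2 stall=0 (-) EX@3 MEM@4 WB@5
I1 sub r3 <- r1,r5: IF@2 ID@3 stall=0 (-) EX@4 MEM@5 WB@6
I2 sub r5 <- r2,r1: IF@3 ID@4 stall=0 (-) EX@5 MEM@6 WB@7
I3 add r5 <- r2,r4: IF@4 ID@5 stall=0 (-) EX@6 MEM@7 WB@8

Answer: 5 6 7 8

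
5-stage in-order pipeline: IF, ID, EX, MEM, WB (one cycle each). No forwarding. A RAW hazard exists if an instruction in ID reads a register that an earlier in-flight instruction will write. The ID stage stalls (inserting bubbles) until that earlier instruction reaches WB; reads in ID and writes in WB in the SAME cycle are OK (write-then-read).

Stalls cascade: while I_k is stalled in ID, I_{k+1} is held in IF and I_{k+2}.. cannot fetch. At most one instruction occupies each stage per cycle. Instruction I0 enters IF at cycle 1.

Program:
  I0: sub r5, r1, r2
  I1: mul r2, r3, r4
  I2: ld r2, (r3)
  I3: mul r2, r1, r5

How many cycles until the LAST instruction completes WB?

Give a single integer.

I0 sub r5 <- r1,r2: IF@1 ID@2 stall=0 (-) EX@3 MEM@4 WB@5
I1 mul r2 <- r3,r4: IF@2 ID@3 stall=0 (-) EX@4 MEM@5 WB@6
I2 ld r2 <- r3: IF@3 ID@4 stall=0 (-) EX@5 MEM@6 WB@7
I3 mul r2 <- r1,r5: IF@4 ID@5 stall=0 (-) EX@6 MEM@7 WB@8

Answer: 8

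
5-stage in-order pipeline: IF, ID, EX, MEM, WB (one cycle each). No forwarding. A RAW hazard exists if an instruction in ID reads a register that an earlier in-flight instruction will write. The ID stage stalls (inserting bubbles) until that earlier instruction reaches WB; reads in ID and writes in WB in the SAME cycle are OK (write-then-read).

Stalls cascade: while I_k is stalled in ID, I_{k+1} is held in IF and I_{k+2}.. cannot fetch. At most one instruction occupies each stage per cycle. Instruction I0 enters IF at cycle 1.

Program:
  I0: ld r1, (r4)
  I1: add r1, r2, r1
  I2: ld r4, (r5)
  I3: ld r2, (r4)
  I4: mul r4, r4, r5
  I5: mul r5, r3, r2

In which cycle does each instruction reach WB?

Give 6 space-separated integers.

Answer: 5 8 9 12 13 15

Derivation:
I0 ld r1 <- r4: IF@1 ID@2 stall=0 (-) EX@3 MEM@4 WB@5
I1 add r1 <- r2,r1: IF@2 ID@3 stall=2 (RAW on I0.r1 (WB@5)) EX@6 MEM@7 WB@8
I2 ld r4 <- r5: IF@3 ID@6 stall=0 (-) EX@7 MEM@8 WB@9
I3 ld r2 <- r4: IF@6 ID@7 stall=2 (RAW on I2.r4 (WB@9)) EX@10 MEM@11 WB@12
I4 mul r4 <- r4,r5: IF@7 ID@10 stall=0 (-) EX@11 MEM@12 WB@13
I5 mul r5 <- r3,r2: IF@10 ID@11 stall=1 (RAW on I3.r2 (WB@12)) EX@13 MEM@14 WB@15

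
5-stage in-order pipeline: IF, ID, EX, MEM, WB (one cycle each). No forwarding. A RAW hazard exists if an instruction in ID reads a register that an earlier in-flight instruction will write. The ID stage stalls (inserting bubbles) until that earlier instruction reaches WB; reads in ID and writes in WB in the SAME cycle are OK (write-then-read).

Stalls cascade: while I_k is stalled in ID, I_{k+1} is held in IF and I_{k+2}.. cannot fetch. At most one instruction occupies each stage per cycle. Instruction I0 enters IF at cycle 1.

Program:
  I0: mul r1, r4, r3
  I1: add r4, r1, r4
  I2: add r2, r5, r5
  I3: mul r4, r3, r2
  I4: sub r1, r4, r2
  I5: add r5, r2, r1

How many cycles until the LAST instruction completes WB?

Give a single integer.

Answer: 18

Derivation:
I0 mul r1 <- r4,r3: IF@1 ID@2 stall=0 (-) EX@3 MEM@4 WB@5
I1 add r4 <- r1,r4: IF@2 ID@3 stall=2 (RAW on I0.r1 (WB@5)) EX@6 MEM@7 WB@8
I2 add r2 <- r5,r5: IF@3 ID@6 stall=0 (-) EX@7 MEM@8 WB@9
I3 mul r4 <- r3,r2: IF@6 ID@7 stall=2 (RAW on I2.r2 (WB@9)) EX@10 MEM@11 WB@12
I4 sub r1 <- r4,r2: IF@7 ID@10 stall=2 (RAW on I3.r4 (WB@12)) EX@13 MEM@14 WB@15
I5 add r5 <- r2,r1: IF@10 ID@13 stall=2 (RAW on I4.r1 (WB@15)) EX@16 MEM@17 WB@18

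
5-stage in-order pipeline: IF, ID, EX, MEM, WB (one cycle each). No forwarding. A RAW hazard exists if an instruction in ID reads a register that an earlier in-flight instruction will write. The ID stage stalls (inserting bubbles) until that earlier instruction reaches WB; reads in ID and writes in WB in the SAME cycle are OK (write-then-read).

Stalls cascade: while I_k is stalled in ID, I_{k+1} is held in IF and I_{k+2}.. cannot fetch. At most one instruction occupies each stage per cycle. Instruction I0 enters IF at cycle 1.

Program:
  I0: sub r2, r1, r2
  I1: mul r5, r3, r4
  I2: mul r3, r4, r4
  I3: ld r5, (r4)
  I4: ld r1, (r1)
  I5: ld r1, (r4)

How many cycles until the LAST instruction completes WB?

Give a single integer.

I0 sub r2 <- r1,r2: IF@1 ID@2 stall=0 (-) EX@3 MEM@4 WB@5
I1 mul r5 <- r3,r4: IF@2 ID@3 stall=0 (-) EX@4 MEM@5 WB@6
I2 mul r3 <- r4,r4: IF@3 ID@4 stall=0 (-) EX@5 MEM@6 WB@7
I3 ld r5 <- r4: IF@4 ID@5 stall=0 (-) EX@6 MEM@7 WB@8
I4 ld r1 <- r1: IF@5 ID@6 stall=0 (-) EX@7 MEM@8 WB@9
I5 ld r1 <- r4: IF@6 ID@7 stall=0 (-) EX@8 MEM@9 WB@10

Answer: 10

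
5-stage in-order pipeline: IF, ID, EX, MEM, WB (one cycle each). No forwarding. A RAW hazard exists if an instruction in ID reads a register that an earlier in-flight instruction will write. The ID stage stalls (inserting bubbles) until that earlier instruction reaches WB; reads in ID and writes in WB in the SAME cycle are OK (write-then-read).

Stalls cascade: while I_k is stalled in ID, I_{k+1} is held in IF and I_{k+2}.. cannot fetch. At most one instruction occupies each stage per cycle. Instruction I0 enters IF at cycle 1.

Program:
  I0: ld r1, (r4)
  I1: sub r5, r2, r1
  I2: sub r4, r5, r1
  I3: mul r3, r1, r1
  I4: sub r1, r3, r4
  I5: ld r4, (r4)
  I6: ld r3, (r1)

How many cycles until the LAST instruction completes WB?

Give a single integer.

I0 ld r1 <- r4: IF@1 ID@2 stall=0 (-) EX@3 MEM@4 WB@5
I1 sub r5 <- r2,r1: IF@2 ID@3 stall=2 (RAW on I0.r1 (WB@5)) EX@6 MEM@7 WB@8
I2 sub r4 <- r5,r1: IF@3 ID@6 stall=2 (RAW on I1.r5 (WB@8)) EX@9 MEM@10 WB@11
I3 mul r3 <- r1,r1: IF@6 ID@9 stall=0 (-) EX@10 MEM@11 WB@12
I4 sub r1 <- r3,r4: IF@9 ID@10 stall=2 (RAW on I3.r3 (WB@12)) EX@13 MEM@14 WB@15
I5 ld r4 <- r4: IF@10 ID@13 stall=0 (-) EX@14 MEM@15 WB@16
I6 ld r3 <- r1: IF@13 ID@14 stall=1 (RAW on I4.r1 (WB@15)) EX@16 MEM@17 WB@18

Answer: 18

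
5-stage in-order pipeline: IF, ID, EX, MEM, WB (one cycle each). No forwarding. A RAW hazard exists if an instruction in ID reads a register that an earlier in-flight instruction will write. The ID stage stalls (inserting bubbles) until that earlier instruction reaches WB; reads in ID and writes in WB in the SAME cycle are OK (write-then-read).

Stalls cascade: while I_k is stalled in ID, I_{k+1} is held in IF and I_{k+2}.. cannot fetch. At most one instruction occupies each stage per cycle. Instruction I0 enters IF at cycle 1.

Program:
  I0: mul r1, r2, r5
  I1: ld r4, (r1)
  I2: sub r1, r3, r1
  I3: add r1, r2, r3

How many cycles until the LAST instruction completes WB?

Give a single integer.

Answer: 10

Derivation:
I0 mul r1 <- r2,r5: IF@1 ID@2 stall=0 (-) EX@3 MEM@4 WB@5
I1 ld r4 <- r1: IF@2 ID@3 stall=2 (RAW on I0.r1 (WB@5)) EX@6 MEM@7 WB@8
I2 sub r1 <- r3,r1: IF@3 ID@6 stall=0 (-) EX@7 MEM@8 WB@9
I3 add r1 <- r2,r3: IF@6 ID@7 stall=0 (-) EX@8 MEM@9 WB@10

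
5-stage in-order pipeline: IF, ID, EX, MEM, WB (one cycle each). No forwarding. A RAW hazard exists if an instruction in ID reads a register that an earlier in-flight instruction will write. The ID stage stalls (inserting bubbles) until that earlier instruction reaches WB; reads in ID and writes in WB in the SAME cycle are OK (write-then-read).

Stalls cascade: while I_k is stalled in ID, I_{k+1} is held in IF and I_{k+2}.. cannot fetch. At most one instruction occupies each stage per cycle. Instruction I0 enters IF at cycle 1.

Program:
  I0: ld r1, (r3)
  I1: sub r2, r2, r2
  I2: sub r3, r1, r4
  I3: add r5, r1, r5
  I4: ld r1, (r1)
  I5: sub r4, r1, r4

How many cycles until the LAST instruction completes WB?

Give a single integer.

I0 ld r1 <- r3: IF@1 ID@2 stall=0 (-) EX@3 MEM@4 WB@5
I1 sub r2 <- r2,r2: IF@2 ID@3 stall=0 (-) EX@4 MEM@5 WB@6
I2 sub r3 <- r1,r4: IF@3 ID@4 stall=1 (RAW on I0.r1 (WB@5)) EX@6 MEM@7 WB@8
I3 add r5 <- r1,r5: IF@4 ID@6 stall=0 (-) EX@7 MEM@8 WB@9
I4 ld r1 <- r1: IF@6 ID@7 stall=0 (-) EX@8 MEM@9 WB@10
I5 sub r4 <- r1,r4: IF@7 ID@8 stall=2 (RAW on I4.r1 (WB@10)) EX@11 MEM@12 WB@13

Answer: 13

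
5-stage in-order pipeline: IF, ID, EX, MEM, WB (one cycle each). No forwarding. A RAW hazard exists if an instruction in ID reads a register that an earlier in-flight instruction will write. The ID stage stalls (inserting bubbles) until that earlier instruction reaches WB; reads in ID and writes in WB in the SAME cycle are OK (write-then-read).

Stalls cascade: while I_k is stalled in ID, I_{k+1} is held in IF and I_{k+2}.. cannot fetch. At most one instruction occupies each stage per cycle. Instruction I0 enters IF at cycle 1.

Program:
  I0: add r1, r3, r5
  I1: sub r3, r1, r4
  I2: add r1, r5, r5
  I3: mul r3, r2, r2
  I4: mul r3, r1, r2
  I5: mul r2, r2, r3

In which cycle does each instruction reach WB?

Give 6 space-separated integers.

Answer: 5 8 9 10 12 15

Derivation:
I0 add r1 <- r3,r5: IF@1 ID@2 stall=0 (-) EX@3 MEM@4 WB@5
I1 sub r3 <- r1,r4: IF@2 ID@3 stall=2 (RAW on I0.r1 (WB@5)) EX@6 MEM@7 WB@8
I2 add r1 <- r5,r5: IF@3 ID@6 stall=0 (-) EX@7 MEM@8 WB@9
I3 mul r3 <- r2,r2: IF@6 ID@7 stall=0 (-) EX@8 MEM@9 WB@10
I4 mul r3 <- r1,r2: IF@7 ID@8 stall=1 (RAW on I2.r1 (WB@9)) EX@10 MEM@11 WB@12
I5 mul r2 <- r2,r3: IF@8 ID@10 stall=2 (RAW on I4.r3 (WB@12)) EX@13 MEM@14 WB@15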